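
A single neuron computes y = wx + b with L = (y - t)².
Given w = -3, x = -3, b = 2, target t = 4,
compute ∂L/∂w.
∂L/∂w = -42

y = wx + b = (-3)(-3) + 2 = 11
∂L/∂y = 2(y - t) = 2(11 - 4) = 14
∂y/∂w = x = -3
∂L/∂w = ∂L/∂y · ∂y/∂w = 14 × -3 = -42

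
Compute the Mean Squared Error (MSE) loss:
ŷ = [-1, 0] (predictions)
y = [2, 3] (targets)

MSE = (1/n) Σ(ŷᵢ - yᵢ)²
MSE = 9

MSE = (1/2)((-1-2)² + (0-3)²) = (1/2)(9 + 9) = 9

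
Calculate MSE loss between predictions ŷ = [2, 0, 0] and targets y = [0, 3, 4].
MSE = 9.667

MSE = (1/3)((2-0)² + (0-3)² + (0-4)²) = (1/3)(4 + 9 + 16) = 9.667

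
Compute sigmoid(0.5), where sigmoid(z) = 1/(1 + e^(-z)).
0.6225

sigmoid(0.5) = 1/(1 + e^(-0.5)) = 1/(1 + 0.6065) = 0.6225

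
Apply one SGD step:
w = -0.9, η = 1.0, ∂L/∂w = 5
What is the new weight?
w_new = -5.9

w_new = w - η·∂L/∂w = -0.9 - 1.0×(5) = -0.9 - (5) = -5.9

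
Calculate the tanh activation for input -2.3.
-0.9801

tanh(-2.3) = (e^(-2.3) - e^(2.3))/(e^(-2.3) + e^(2.3)) = -0.9801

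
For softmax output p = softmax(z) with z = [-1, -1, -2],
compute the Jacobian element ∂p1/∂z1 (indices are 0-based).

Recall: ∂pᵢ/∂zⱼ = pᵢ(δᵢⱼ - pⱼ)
∂p1/∂z1 = 0.244

p = softmax(z) = [0.4223, 0.4223, 0.1554]
p1 = 0.4223

∂p1/∂z1 = p1(1 - p1) = 0.4223 × (1 - 0.4223) = 0.244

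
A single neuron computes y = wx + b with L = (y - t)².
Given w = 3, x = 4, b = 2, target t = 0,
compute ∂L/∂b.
∂L/∂b = 28

y = wx + b = (3)(4) + 2 = 14
∂L/∂y = 2(y - t) = 2(14 - 0) = 28
∂y/∂b = 1
∂L/∂b = ∂L/∂y · ∂y/∂b = 28 × 1 = 28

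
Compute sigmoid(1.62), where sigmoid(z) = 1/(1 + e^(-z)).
0.8348

sigmoid(1.62) = 1/(1 + e^(-1.62)) = 1/(1 + 0.1979) = 0.8348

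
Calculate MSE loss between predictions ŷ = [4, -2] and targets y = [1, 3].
MSE = 17

MSE = (1/2)((4-1)² + (-2-3)²) = (1/2)(9 + 25) = 17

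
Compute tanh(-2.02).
-0.9654

tanh(-2.02) = (e^(-2.02) - e^(2.02))/(e^(-2.02) + e^(2.02)) = -0.9654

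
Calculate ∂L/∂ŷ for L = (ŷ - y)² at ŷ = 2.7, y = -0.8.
∂L/∂ŷ = 7.0

∂L/∂ŷ = 2(ŷ - y) = 2(2.7 - -0.8) = 2(3.5) = 7.0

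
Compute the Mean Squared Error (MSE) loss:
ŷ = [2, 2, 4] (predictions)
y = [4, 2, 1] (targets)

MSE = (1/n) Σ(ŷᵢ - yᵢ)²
MSE = 4.333

MSE = (1/3)((2-4)² + (2-2)² + (4-1)²) = (1/3)(4 + 0 + 9) = 4.333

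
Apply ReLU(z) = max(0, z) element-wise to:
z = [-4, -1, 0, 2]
h = [0, 0, 0, 2]

ReLU applied element-wise: max(0,-4)=0, max(0,-1)=0, max(0,0)=0, max(0,2)=2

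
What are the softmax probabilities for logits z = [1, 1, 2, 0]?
p = [0.1966, 0.1966, 0.5344, 0.0723]

exp(z) = [2.718, 2.718, 7.389, 1]
Sum = 13.83
p = [0.1966, 0.1966, 0.5344, 0.0723]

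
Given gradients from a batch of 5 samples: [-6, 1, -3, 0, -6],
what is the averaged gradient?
Average gradient = -2.8

Average = (1/5)(-6 + 1 + -3 + 0 + -6) = -14/5 = -2.8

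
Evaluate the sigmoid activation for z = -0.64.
0.3452

sigmoid(-0.64) = 1/(1 + e^(0.64)) = 1/(1 + 1.896) = 0.3452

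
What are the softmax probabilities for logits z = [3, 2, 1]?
p = [0.6652, 0.2447, 0.09]

exp(z) = [20.09, 7.389, 2.718]
Sum = 30.19
p = [0.6652, 0.2447, 0.09]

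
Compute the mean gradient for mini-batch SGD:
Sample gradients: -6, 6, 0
Average gradient = 0

Average = (1/3)(-6 + 6 + 0) = 0/3 = 0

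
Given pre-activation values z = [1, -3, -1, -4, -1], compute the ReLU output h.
h = [1, 0, 0, 0, 0]

ReLU applied element-wise: max(0,1)=1, max(0,-3)=0, max(0,-1)=0, max(0,-4)=0, max(0,-1)=0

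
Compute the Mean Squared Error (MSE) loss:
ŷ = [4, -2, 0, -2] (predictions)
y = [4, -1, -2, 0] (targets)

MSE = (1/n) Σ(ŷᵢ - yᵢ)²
MSE = 2.25

MSE = (1/4)((4-4)² + (-2--1)² + (0--2)² + (-2-0)²) = (1/4)(0 + 1 + 4 + 4) = 2.25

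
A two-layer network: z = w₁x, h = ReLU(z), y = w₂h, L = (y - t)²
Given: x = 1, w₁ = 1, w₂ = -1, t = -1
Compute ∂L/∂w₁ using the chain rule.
∂L/∂w₁ = 0

Forward pass:
z = w₁x = 1×1 = 1
h = ReLU(1) = 1
y = w₂h = -1×1 = -1

Backward pass:
∂L/∂y = 2(y - t) = 2(-1 - -1) = 0
∂y/∂h = w₂ = -1
∂h/∂z = 1 (ReLU derivative)
∂z/∂w₁ = x = 1

∂L/∂w₁ = 0 × -1 × 1 × 1 = 0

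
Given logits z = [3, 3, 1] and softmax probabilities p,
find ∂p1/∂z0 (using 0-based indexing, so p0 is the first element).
∂p1/∂z0 = -0.2193

p = softmax(z) = [0.4683, 0.4683, 0.06338]
p1 = 0.4683, p0 = 0.4683

∂p1/∂z0 = -p1 × p0 = -0.4683 × 0.4683 = -0.2193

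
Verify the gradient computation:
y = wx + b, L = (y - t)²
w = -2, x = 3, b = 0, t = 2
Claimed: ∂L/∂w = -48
Correct

y = (-2)(3) + 0 = -6
∂L/∂y = 2(y - t) = 2(-6 - 2) = -16
∂y/∂w = x = 3
∂L/∂w = -16 × 3 = -48

Claimed value: -48
Correct: The correct gradient is -48.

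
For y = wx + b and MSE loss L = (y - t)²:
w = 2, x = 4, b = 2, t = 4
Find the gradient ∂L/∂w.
∂L/∂w = 48

y = wx + b = (2)(4) + 2 = 10
∂L/∂y = 2(y - t) = 2(10 - 4) = 12
∂y/∂w = x = 4
∂L/∂w = ∂L/∂y · ∂y/∂w = 12 × 4 = 48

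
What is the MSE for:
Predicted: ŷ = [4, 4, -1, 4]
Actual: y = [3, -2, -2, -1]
MSE = 15.75

MSE = (1/4)((4-3)² + (4--2)² + (-1--2)² + (4--1)²) = (1/4)(1 + 36 + 1 + 25) = 15.75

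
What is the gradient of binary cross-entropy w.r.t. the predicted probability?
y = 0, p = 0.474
∂L/∂p = 1.901

∂L/∂p = -y/p + (1-y)/(1-p) = 0 + 1/0.526 = 1.901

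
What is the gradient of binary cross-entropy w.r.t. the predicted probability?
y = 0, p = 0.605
∂L/∂p = 2.532

∂L/∂p = -y/p + (1-y)/(1-p) = 0 + 1/0.395 = 2.532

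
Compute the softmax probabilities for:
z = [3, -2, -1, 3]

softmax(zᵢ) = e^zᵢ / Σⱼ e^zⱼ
p = [0.4938, 0.0033, 0.009, 0.4938]

exp(z) = [20.09, 0.1353, 0.3679, 20.09]
Sum = 40.67
p = [0.4938, 0.0033, 0.009, 0.4938]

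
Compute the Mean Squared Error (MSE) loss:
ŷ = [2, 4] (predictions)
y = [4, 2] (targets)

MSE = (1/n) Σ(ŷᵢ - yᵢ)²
MSE = 4

MSE = (1/2)((2-4)² + (4-2)²) = (1/2)(4 + 4) = 4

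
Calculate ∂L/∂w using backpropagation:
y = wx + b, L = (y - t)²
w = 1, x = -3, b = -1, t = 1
∂L/∂w = 30

y = wx + b = (1)(-3) + -1 = -4
∂L/∂y = 2(y - t) = 2(-4 - 1) = -10
∂y/∂w = x = -3
∂L/∂w = ∂L/∂y · ∂y/∂w = -10 × -3 = 30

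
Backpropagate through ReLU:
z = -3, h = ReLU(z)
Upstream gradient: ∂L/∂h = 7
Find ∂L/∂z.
∂L/∂z = 0

h = ReLU(-3) = 0
Since z < 0: ∂h/∂z = 0
∂L/∂z = ∂L/∂h · ∂h/∂z = 7 × 0 = 0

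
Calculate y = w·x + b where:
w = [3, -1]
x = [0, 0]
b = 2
y = 2

y = (3)(0) + (-1)(0) + 2 = 2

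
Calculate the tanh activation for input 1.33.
0.8692

tanh(1.33) = (e^(1.33) - e^(-1.33))/(e^(1.33) + e^(-1.33)) = 0.8692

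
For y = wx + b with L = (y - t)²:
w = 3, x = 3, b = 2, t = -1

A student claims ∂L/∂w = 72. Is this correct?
Correct

y = (3)(3) + 2 = 11
∂L/∂y = 2(y - t) = 2(11 - -1) = 24
∂y/∂w = x = 3
∂L/∂w = 24 × 3 = 72

Claimed value: 72
Correct: The correct gradient is 72.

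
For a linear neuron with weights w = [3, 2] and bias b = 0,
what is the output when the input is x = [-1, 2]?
y = 1

y = (3)(-1) + (2)(2) + 0 = 1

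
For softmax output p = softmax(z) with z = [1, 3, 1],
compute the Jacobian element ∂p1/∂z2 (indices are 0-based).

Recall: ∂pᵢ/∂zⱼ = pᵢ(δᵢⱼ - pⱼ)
∂p1/∂z2 = -0.08382

p = softmax(z) = [0.1065, 0.787, 0.1065]
p1 = 0.787, p2 = 0.1065

∂p1/∂z2 = -p1 × p2 = -0.787 × 0.1065 = -0.08382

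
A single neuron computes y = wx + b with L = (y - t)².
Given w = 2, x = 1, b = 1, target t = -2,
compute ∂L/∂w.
∂L/∂w = 10

y = wx + b = (2)(1) + 1 = 3
∂L/∂y = 2(y - t) = 2(3 - -2) = 10
∂y/∂w = x = 1
∂L/∂w = ∂L/∂y · ∂y/∂w = 10 × 1 = 10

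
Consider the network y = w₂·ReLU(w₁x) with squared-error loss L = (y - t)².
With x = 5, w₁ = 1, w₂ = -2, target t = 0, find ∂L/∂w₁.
∂L/∂w₁ = 200

Forward pass:
z = w₁x = 1×5 = 5
h = ReLU(5) = 5
y = w₂h = -2×5 = -10

Backward pass:
∂L/∂y = 2(y - t) = 2(-10 - 0) = -20
∂y/∂h = w₂ = -2
∂h/∂z = 1 (ReLU derivative)
∂z/∂w₁ = x = 5

∂L/∂w₁ = -20 × -2 × 1 × 5 = 200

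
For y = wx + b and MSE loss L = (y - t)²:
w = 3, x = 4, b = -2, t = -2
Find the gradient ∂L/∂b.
∂L/∂b = 24

y = wx + b = (3)(4) + -2 = 10
∂L/∂y = 2(y - t) = 2(10 - -2) = 24
∂y/∂b = 1
∂L/∂b = ∂L/∂y · ∂y/∂b = 24 × 1 = 24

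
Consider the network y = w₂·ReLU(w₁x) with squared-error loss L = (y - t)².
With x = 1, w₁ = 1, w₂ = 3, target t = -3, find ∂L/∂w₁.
∂L/∂w₁ = 36

Forward pass:
z = w₁x = 1×1 = 1
h = ReLU(1) = 1
y = w₂h = 3×1 = 3

Backward pass:
∂L/∂y = 2(y - t) = 2(3 - -3) = 12
∂y/∂h = w₂ = 3
∂h/∂z = 1 (ReLU derivative)
∂z/∂w₁ = x = 1

∂L/∂w₁ = 12 × 3 × 1 × 1 = 36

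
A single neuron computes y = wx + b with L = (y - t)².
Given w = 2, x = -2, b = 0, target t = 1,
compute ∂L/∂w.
∂L/∂w = 20

y = wx + b = (2)(-2) + 0 = -4
∂L/∂y = 2(y - t) = 2(-4 - 1) = -10
∂y/∂w = x = -2
∂L/∂w = ∂L/∂y · ∂y/∂w = -10 × -2 = 20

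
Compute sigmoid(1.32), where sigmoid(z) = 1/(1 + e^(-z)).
0.7892

sigmoid(1.32) = 1/(1 + e^(-1.32)) = 1/(1 + 0.2671) = 0.7892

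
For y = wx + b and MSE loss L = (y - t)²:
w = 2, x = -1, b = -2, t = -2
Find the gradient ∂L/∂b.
∂L/∂b = -4

y = wx + b = (2)(-1) + -2 = -4
∂L/∂y = 2(y - t) = 2(-4 - -2) = -4
∂y/∂b = 1
∂L/∂b = ∂L/∂y · ∂y/∂b = -4 × 1 = -4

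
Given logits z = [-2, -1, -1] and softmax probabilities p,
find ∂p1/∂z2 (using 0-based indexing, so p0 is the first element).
∂p1/∂z2 = -0.1784

p = softmax(z) = [0.1554, 0.4223, 0.4223]
p1 = 0.4223, p2 = 0.4223

∂p1/∂z2 = -p1 × p2 = -0.4223 × 0.4223 = -0.1784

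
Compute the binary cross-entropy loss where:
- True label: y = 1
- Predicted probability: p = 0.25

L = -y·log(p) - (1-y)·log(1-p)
L = 1.386

L = -1·log(0.25) - 0·log(0.75) = -log(0.25) = 1.386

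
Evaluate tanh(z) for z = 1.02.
0.7699

tanh(1.02) = (e^(1.02) - e^(-1.02))/(e^(1.02) + e^(-1.02)) = 0.7699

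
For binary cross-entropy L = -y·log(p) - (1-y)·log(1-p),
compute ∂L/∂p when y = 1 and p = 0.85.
∂L/∂p = -1.176

∂L/∂p = -y/p + (1-y)/(1-p) = -1/0.85 + 0 = -1.176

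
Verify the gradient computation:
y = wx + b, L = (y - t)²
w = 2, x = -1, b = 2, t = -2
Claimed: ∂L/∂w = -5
Incorrect

y = (2)(-1) + 2 = 0
∂L/∂y = 2(y - t) = 2(0 - -2) = 4
∂y/∂w = x = -1
∂L/∂w = 4 × -1 = -4

Claimed value: -5
Incorrect: The correct gradient is -4.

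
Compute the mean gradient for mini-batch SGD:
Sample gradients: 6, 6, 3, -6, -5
Average gradient = 0.8

Average = (1/5)(6 + 6 + 3 + -6 + -5) = 4/5 = 0.8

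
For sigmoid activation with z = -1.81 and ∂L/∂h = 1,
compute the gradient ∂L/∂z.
∂L/∂z = 0.1209

σ(-1.81) = 0.1406
σ'(-1.81) = σ(-1.81)(1 - σ(-1.81)) = 0.1406 × 0.8594 = 0.1209
∂L/∂z = ∂L/∂h · σ'(z) = 1 × 0.1209 = 0.1209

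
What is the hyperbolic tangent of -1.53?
-0.9104

tanh(-1.53) = (e^(-1.53) - e^(1.53))/(e^(-1.53) + e^(1.53)) = -0.9104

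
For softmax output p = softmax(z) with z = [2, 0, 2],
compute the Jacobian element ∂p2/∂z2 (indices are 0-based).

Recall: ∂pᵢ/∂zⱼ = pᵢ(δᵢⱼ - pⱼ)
∂p2/∂z2 = 0.249

p = softmax(z) = [0.4683, 0.06338, 0.4683]
p2 = 0.4683

∂p2/∂z2 = p2(1 - p2) = 0.4683 × (1 - 0.4683) = 0.249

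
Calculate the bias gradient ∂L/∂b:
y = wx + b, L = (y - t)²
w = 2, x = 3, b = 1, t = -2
∂L/∂b = 18

y = wx + b = (2)(3) + 1 = 7
∂L/∂y = 2(y - t) = 2(7 - -2) = 18
∂y/∂b = 1
∂L/∂b = ∂L/∂y · ∂y/∂b = 18 × 1 = 18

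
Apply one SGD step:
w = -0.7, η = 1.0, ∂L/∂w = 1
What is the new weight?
w_new = -1.7

w_new = w - η·∂L/∂w = -0.7 - 1.0×(1) = -0.7 - (1) = -1.7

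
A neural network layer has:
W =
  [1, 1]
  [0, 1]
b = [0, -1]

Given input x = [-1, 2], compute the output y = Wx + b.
y = [1, 1]

Wx = [1×-1 + 1×2, 0×-1 + 1×2]
   = [1, 2]
y = Wx + b = [1 + 0, 2 + -1] = [1, 1]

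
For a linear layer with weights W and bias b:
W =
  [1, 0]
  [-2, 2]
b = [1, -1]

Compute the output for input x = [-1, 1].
y = [0, 3]

Wx = [1×-1 + 0×1, -2×-1 + 2×1]
   = [-1, 4]
y = Wx + b = [-1 + 1, 4 + -1] = [0, 3]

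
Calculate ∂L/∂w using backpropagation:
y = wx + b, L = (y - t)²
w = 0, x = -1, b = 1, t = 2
∂L/∂w = 2

y = wx + b = (0)(-1) + 1 = 1
∂L/∂y = 2(y - t) = 2(1 - 2) = -2
∂y/∂w = x = -1
∂L/∂w = ∂L/∂y · ∂y/∂w = -2 × -1 = 2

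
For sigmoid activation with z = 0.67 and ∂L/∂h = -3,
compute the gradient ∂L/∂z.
∂L/∂z = -0.6718

σ(0.67) = 0.6615
σ'(0.67) = σ(0.67)(1 - σ(0.67)) = 0.6615 × 0.3385 = 0.2239
∂L/∂z = ∂L/∂h · σ'(z) = -3 × 0.2239 = -0.6718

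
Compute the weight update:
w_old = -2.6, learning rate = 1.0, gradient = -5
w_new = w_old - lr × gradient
w_new = 2.4

w_new = w - η·∂L/∂w = -2.6 - 1.0×(-5) = -2.6 - (-5) = 2.4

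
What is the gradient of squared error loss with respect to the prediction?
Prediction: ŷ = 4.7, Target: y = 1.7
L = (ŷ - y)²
∂L/∂ŷ = 6.0

∂L/∂ŷ = 2(ŷ - y) = 2(4.7 - 1.7) = 2(3.0) = 6.0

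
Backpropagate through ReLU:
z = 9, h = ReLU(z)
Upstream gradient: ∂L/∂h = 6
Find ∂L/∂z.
∂L/∂z = 6

h = ReLU(9) = 9
Since z > 0: ∂h/∂z = 1
∂L/∂z = ∂L/∂h · ∂h/∂z = 6 × 1 = 6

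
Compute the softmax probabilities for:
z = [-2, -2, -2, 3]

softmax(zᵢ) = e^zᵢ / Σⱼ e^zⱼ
p = [0.0066, 0.0066, 0.0066, 0.9802]

exp(z) = [0.1353, 0.1353, 0.1353, 20.09]
Sum = 20.49
p = [0.0066, 0.0066, 0.0066, 0.9802]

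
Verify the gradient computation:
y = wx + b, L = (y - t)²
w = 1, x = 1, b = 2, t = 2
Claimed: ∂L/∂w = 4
Incorrect

y = (1)(1) + 2 = 3
∂L/∂y = 2(y - t) = 2(3 - 2) = 2
∂y/∂w = x = 1
∂L/∂w = 2 × 1 = 2

Claimed value: 4
Incorrect: The correct gradient is 2.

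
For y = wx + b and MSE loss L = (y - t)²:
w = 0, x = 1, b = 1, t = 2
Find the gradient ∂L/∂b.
∂L/∂b = -2

y = wx + b = (0)(1) + 1 = 1
∂L/∂y = 2(y - t) = 2(1 - 2) = -2
∂y/∂b = 1
∂L/∂b = ∂L/∂y · ∂y/∂b = -2 × 1 = -2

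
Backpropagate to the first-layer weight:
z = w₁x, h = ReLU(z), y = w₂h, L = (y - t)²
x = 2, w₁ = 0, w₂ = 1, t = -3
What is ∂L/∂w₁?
∂L/∂w₁ = 0

Forward pass:
z = w₁x = 0×2 = 0
h = ReLU(0) = 0
y = w₂h = 1×0 = 0

Backward pass:
∂L/∂y = 2(y - t) = 2(0 - -3) = 6
∂y/∂h = w₂ = 1
∂h/∂z = 0 (ReLU derivative)
∂z/∂w₁ = x = 2

∂L/∂w₁ = 6 × 1 × 0 × 2 = 0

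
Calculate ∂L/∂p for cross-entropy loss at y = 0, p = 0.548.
∂L/∂p = 2.212

∂L/∂p = -y/p + (1-y)/(1-p) = 0 + 1/0.452 = 2.212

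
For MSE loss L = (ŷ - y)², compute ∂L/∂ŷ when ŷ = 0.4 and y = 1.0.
∂L/∂ŷ = -1.2

∂L/∂ŷ = 2(ŷ - y) = 2(0.4 - 1.0) = 2(-0.6) = -1.2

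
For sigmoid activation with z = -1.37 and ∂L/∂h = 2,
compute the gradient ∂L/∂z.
∂L/∂z = 0.3231

σ(-1.37) = 0.2026
σ'(-1.37) = σ(-1.37)(1 - σ(-1.37)) = 0.2026 × 0.7974 = 0.1616
∂L/∂z = ∂L/∂h · σ'(z) = 2 × 0.1616 = 0.3231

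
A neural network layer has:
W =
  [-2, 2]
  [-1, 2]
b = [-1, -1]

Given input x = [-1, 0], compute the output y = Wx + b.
y = [1, 0]

Wx = [-2×-1 + 2×0, -1×-1 + 2×0]
   = [2, 1]
y = Wx + b = [2 + -1, 1 + -1] = [1, 0]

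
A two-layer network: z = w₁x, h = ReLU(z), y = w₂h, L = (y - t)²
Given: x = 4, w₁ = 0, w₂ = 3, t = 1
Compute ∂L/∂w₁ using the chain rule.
∂L/∂w₁ = 0

Forward pass:
z = w₁x = 0×4 = 0
h = ReLU(0) = 0
y = w₂h = 3×0 = 0

Backward pass:
∂L/∂y = 2(y - t) = 2(0 - 1) = -2
∂y/∂h = w₂ = 3
∂h/∂z = 0 (ReLU derivative)
∂z/∂w₁ = x = 4

∂L/∂w₁ = -2 × 3 × 0 × 4 = 0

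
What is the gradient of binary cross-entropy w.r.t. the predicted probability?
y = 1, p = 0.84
∂L/∂p = -1.19

∂L/∂p = -y/p + (1-y)/(1-p) = -1/0.84 + 0 = -1.19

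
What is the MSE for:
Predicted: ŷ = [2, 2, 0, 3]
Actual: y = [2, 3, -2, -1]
MSE = 5.25

MSE = (1/4)((2-2)² + (2-3)² + (0--2)² + (3--1)²) = (1/4)(0 + 1 + 4 + 16) = 5.25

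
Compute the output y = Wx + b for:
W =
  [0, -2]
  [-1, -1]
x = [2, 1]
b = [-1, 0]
y = [-3, -3]

Wx = [0×2 + -2×1, -1×2 + -1×1]
   = [-2, -3]
y = Wx + b = [-2 + -1, -3 + 0] = [-3, -3]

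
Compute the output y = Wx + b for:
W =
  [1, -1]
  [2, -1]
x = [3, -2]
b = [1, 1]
y = [6, 9]

Wx = [1×3 + -1×-2, 2×3 + -1×-2]
   = [5, 8]
y = Wx + b = [5 + 1, 8 + 1] = [6, 9]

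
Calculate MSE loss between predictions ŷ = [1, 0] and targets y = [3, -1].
MSE = 2.5

MSE = (1/2)((1-3)² + (0--1)²) = (1/2)(4 + 1) = 2.5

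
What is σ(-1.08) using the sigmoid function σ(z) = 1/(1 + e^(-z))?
0.2535

sigmoid(-1.08) = 1/(1 + e^(1.08)) = 1/(1 + 2.945) = 0.2535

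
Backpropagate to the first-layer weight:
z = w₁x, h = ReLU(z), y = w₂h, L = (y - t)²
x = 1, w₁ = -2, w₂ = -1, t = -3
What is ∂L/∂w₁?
∂L/∂w₁ = 0

Forward pass:
z = w₁x = -2×1 = -2
h = ReLU(-2) = 0
y = w₂h = -1×0 = 0

Backward pass:
∂L/∂y = 2(y - t) = 2(0 - -3) = 6
∂y/∂h = w₂ = -1
∂h/∂z = 0 (ReLU derivative)
∂z/∂w₁ = x = 1

∂L/∂w₁ = 6 × -1 × 0 × 1 = 0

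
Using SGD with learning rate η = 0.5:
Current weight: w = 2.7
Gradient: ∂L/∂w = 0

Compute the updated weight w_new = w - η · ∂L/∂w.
w_new = 2.7

w_new = w - η·∂L/∂w = 2.7 - 0.5×(0) = 2.7 - (0) = 2.7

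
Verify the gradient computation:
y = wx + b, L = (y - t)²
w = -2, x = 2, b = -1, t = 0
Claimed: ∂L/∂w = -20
Correct

y = (-2)(2) + -1 = -5
∂L/∂y = 2(y - t) = 2(-5 - 0) = -10
∂y/∂w = x = 2
∂L/∂w = -10 × 2 = -20

Claimed value: -20
Correct: The correct gradient is -20.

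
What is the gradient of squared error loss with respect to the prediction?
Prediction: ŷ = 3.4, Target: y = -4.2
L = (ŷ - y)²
∂L/∂ŷ = 15.2

∂L/∂ŷ = 2(ŷ - y) = 2(3.4 - -4.2) = 2(7.6) = 15.2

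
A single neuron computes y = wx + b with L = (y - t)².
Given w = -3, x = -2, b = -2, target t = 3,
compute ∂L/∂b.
∂L/∂b = 2

y = wx + b = (-3)(-2) + -2 = 4
∂L/∂y = 2(y - t) = 2(4 - 3) = 2
∂y/∂b = 1
∂L/∂b = ∂L/∂y · ∂y/∂b = 2 × 1 = 2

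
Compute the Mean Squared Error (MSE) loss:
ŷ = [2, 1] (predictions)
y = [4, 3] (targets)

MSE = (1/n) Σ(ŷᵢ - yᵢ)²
MSE = 4

MSE = (1/2)((2-4)² + (1-3)²) = (1/2)(4 + 4) = 4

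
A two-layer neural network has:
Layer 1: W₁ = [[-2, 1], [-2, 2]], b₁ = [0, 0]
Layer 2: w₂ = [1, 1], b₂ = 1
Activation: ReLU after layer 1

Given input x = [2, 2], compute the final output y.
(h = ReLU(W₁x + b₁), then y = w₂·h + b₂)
y = 1

Layer 1 pre-activation: z₁ = [-2, 0]
After ReLU: h = [0, 0]
Layer 2 output: y = 1×0 + 1×0 + 1 = 1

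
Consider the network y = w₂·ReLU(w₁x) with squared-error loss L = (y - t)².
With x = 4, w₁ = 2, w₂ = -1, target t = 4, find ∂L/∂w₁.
∂L/∂w₁ = 96

Forward pass:
z = w₁x = 2×4 = 8
h = ReLU(8) = 8
y = w₂h = -1×8 = -8

Backward pass:
∂L/∂y = 2(y - t) = 2(-8 - 4) = -24
∂y/∂h = w₂ = -1
∂h/∂z = 1 (ReLU derivative)
∂z/∂w₁ = x = 4

∂L/∂w₁ = -24 × -1 × 1 × 4 = 96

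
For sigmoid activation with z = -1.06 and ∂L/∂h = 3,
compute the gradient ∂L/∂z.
∂L/∂z = 0.5733

σ(-1.06) = 0.2573
σ'(-1.06) = σ(-1.06)(1 - σ(-1.06)) = 0.2573 × 0.7427 = 0.1911
∂L/∂z = ∂L/∂h · σ'(z) = 3 × 0.1911 = 0.5733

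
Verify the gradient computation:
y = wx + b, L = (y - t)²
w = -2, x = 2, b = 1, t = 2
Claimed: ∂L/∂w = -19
Incorrect

y = (-2)(2) + 1 = -3
∂L/∂y = 2(y - t) = 2(-3 - 2) = -10
∂y/∂w = x = 2
∂L/∂w = -10 × 2 = -20

Claimed value: -19
Incorrect: The correct gradient is -20.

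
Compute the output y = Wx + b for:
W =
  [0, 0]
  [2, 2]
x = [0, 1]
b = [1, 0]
y = [1, 2]

Wx = [0×0 + 0×1, 2×0 + 2×1]
   = [0, 2]
y = Wx + b = [0 + 1, 2 + 0] = [1, 2]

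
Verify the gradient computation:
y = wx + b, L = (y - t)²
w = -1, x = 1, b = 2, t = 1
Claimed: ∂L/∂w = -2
Incorrect

y = (-1)(1) + 2 = 1
∂L/∂y = 2(y - t) = 2(1 - 1) = 0
∂y/∂w = x = 1
∂L/∂w = 0 × 1 = 0

Claimed value: -2
Incorrect: The correct gradient is 0.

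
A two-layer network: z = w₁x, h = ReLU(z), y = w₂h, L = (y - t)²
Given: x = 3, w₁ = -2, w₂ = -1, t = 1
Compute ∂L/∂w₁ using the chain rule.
∂L/∂w₁ = 0

Forward pass:
z = w₁x = -2×3 = -6
h = ReLU(-6) = 0
y = w₂h = -1×0 = 0

Backward pass:
∂L/∂y = 2(y - t) = 2(0 - 1) = -2
∂y/∂h = w₂ = -1
∂h/∂z = 0 (ReLU derivative)
∂z/∂w₁ = x = 3

∂L/∂w₁ = -2 × -1 × 0 × 3 = 0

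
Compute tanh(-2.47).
-0.9858

tanh(-2.47) = (e^(-2.47) - e^(2.47))/(e^(-2.47) + e^(2.47)) = -0.9858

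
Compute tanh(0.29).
0.2821

tanh(0.29) = (e^(0.29) - e^(-0.29))/(e^(0.29) + e^(-0.29)) = 0.2821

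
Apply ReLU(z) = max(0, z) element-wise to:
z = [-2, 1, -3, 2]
h = [0, 1, 0, 2]

ReLU applied element-wise: max(0,-2)=0, max(0,1)=1, max(0,-3)=0, max(0,2)=2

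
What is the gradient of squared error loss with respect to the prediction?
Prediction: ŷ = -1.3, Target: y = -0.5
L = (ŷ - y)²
∂L/∂ŷ = -1.6

∂L/∂ŷ = 2(ŷ - y) = 2(-1.3 - -0.5) = 2(-0.8) = -1.6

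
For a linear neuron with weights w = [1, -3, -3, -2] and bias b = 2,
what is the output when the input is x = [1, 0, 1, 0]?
y = 0

y = (1)(1) + (-3)(0) + (-3)(1) + (-2)(0) + 2 = 0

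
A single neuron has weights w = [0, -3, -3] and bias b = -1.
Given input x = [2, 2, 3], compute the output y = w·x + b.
y = -16

y = (0)(2) + (-3)(2) + (-3)(3) + -1 = -16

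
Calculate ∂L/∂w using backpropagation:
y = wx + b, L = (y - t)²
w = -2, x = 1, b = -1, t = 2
∂L/∂w = -10

y = wx + b = (-2)(1) + -1 = -3
∂L/∂y = 2(y - t) = 2(-3 - 2) = -10
∂y/∂w = x = 1
∂L/∂w = ∂L/∂y · ∂y/∂w = -10 × 1 = -10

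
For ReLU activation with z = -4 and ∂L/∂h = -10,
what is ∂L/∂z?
∂L/∂z = 0

h = ReLU(-4) = 0
Since z < 0: ∂h/∂z = 0
∂L/∂z = ∂L/∂h · ∂h/∂z = -10 × 0 = 0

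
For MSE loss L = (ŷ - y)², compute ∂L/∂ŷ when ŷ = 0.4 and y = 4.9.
∂L/∂ŷ = -9.0

∂L/∂ŷ = 2(ŷ - y) = 2(0.4 - 4.9) = 2(-4.5) = -9.0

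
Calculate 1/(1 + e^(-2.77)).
0.941

sigmoid(2.77) = 1/(1 + e^(-2.77)) = 1/(1 + 0.06266) = 0.941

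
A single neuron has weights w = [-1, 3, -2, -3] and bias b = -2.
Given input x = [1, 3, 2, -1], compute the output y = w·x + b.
y = 5

y = (-1)(1) + (3)(3) + (-2)(2) + (-3)(-1) + -2 = 5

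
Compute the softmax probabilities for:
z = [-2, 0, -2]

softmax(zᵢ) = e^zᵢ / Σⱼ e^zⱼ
p = [0.1065, 0.787, 0.1065]

exp(z) = [0.1353, 1, 0.1353]
Sum = 1.271
p = [0.1065, 0.787, 0.1065]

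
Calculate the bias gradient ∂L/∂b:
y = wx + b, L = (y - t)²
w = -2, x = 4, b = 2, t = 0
∂L/∂b = -12

y = wx + b = (-2)(4) + 2 = -6
∂L/∂y = 2(y - t) = 2(-6 - 0) = -12
∂y/∂b = 1
∂L/∂b = ∂L/∂y · ∂y/∂b = -12 × 1 = -12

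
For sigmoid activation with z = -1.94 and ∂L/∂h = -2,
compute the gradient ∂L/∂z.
∂L/∂z = -0.2197

σ(-1.94) = 0.1256
σ'(-1.94) = σ(-1.94)(1 - σ(-1.94)) = 0.1256 × 0.8744 = 0.1099
∂L/∂z = ∂L/∂h · σ'(z) = -2 × 0.1099 = -0.2197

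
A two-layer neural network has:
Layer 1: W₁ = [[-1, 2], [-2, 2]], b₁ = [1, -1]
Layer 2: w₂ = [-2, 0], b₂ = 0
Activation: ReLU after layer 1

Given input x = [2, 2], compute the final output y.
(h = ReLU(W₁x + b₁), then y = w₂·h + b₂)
y = -6

Layer 1 pre-activation: z₁ = [3, -1]
After ReLU: h = [3, 0]
Layer 2 output: y = -2×3 + 0×0 + 0 = -6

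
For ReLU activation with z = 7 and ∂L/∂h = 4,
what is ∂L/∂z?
∂L/∂z = 4

h = ReLU(7) = 7
Since z > 0: ∂h/∂z = 1
∂L/∂z = ∂L/∂h · ∂h/∂z = 4 × 1 = 4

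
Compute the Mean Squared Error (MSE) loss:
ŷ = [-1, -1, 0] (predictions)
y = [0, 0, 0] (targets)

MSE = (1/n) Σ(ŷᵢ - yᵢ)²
MSE = 0.6667

MSE = (1/3)((-1-0)² + (-1-0)² + (0-0)²) = (1/3)(1 + 1 + 0) = 0.6667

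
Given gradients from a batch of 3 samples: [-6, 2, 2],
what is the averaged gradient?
Average gradient = -0.6667

Average = (1/3)(-6 + 2 + 2) = -2/3 = -0.6667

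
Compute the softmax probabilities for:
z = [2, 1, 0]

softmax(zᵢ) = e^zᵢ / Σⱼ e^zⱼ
p = [0.6652, 0.2447, 0.09]

exp(z) = [7.389, 2.718, 1]
Sum = 11.11
p = [0.6652, 0.2447, 0.09]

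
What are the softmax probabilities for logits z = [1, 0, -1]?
p = [0.6652, 0.2447, 0.09]

exp(z) = [2.718, 1, 0.3679]
Sum = 4.086
p = [0.6652, 0.2447, 0.09]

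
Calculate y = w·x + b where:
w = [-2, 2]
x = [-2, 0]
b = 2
y = 6

y = (-2)(-2) + (2)(0) + 2 = 6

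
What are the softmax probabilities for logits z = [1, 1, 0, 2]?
p = [0.1966, 0.1966, 0.0723, 0.5344]

exp(z) = [2.718, 2.718, 1, 7.389]
Sum = 13.83
p = [0.1966, 0.1966, 0.0723, 0.5344]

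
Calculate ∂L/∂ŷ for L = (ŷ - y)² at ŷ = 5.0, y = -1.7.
∂L/∂ŷ = 13.4

∂L/∂ŷ = 2(ŷ - y) = 2(5.0 - -1.7) = 2(6.7) = 13.4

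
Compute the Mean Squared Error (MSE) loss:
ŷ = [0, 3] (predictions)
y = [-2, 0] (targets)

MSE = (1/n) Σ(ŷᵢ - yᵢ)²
MSE = 6.5

MSE = (1/2)((0--2)² + (3-0)²) = (1/2)(4 + 9) = 6.5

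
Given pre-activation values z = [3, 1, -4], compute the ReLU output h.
h = [3, 1, 0]

ReLU applied element-wise: max(0,3)=3, max(0,1)=1, max(0,-4)=0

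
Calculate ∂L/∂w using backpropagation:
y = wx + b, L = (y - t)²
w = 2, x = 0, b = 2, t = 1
∂L/∂w = 0

y = wx + b = (2)(0) + 2 = 2
∂L/∂y = 2(y - t) = 2(2 - 1) = 2
∂y/∂w = x = 0
∂L/∂w = ∂L/∂y · ∂y/∂w = 2 × 0 = 0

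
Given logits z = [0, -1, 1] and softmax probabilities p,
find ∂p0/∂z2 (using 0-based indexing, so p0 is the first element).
∂p0/∂z2 = -0.1628

p = softmax(z) = [0.2447, 0.09003, 0.6652]
p0 = 0.2447, p2 = 0.6652

∂p0/∂z2 = -p0 × p2 = -0.2447 × 0.6652 = -0.1628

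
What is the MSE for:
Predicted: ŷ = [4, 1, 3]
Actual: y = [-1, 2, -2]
MSE = 17

MSE = (1/3)((4--1)² + (1-2)² + (3--2)²) = (1/3)(25 + 1 + 25) = 17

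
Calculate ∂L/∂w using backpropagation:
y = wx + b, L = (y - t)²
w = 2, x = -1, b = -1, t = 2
∂L/∂w = 10

y = wx + b = (2)(-1) + -1 = -3
∂L/∂y = 2(y - t) = 2(-3 - 2) = -10
∂y/∂w = x = -1
∂L/∂w = ∂L/∂y · ∂y/∂w = -10 × -1 = 10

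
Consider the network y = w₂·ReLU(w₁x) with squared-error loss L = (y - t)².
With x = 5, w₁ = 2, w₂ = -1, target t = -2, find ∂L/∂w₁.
∂L/∂w₁ = 80

Forward pass:
z = w₁x = 2×5 = 10
h = ReLU(10) = 10
y = w₂h = -1×10 = -10

Backward pass:
∂L/∂y = 2(y - t) = 2(-10 - -2) = -16
∂y/∂h = w₂ = -1
∂h/∂z = 1 (ReLU derivative)
∂z/∂w₁ = x = 5

∂L/∂w₁ = -16 × -1 × 1 × 5 = 80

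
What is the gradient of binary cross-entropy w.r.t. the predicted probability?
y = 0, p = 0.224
∂L/∂p = 1.289

∂L/∂p = -y/p + (1-y)/(1-p) = 0 + 1/0.776 = 1.289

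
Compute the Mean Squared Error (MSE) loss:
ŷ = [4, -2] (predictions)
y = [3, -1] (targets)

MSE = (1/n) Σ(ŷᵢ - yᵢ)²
MSE = 1

MSE = (1/2)((4-3)² + (-2--1)²) = (1/2)(1 + 1) = 1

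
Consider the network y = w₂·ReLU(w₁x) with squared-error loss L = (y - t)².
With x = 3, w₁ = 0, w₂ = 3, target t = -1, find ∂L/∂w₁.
∂L/∂w₁ = 0

Forward pass:
z = w₁x = 0×3 = 0
h = ReLU(0) = 0
y = w₂h = 3×0 = 0

Backward pass:
∂L/∂y = 2(y - t) = 2(0 - -1) = 2
∂y/∂h = w₂ = 3
∂h/∂z = 0 (ReLU derivative)
∂z/∂w₁ = x = 3

∂L/∂w₁ = 2 × 3 × 0 × 3 = 0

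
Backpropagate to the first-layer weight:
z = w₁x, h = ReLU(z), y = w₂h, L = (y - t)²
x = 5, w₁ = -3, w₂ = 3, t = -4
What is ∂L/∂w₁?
∂L/∂w₁ = 0

Forward pass:
z = w₁x = -3×5 = -15
h = ReLU(-15) = 0
y = w₂h = 3×0 = 0

Backward pass:
∂L/∂y = 2(y - t) = 2(0 - -4) = 8
∂y/∂h = w₂ = 3
∂h/∂z = 0 (ReLU derivative)
∂z/∂w₁ = x = 5

∂L/∂w₁ = 8 × 3 × 0 × 5 = 0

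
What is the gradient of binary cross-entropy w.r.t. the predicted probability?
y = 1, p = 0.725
∂L/∂p = -1.379

∂L/∂p = -y/p + (1-y)/(1-p) = -1/0.725 + 0 = -1.379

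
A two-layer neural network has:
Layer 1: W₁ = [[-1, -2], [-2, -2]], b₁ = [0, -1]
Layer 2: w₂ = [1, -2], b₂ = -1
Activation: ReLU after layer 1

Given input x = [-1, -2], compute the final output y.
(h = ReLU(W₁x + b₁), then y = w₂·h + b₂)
y = -6

Layer 1 pre-activation: z₁ = [5, 5]
After ReLU: h = [5, 5]
Layer 2 output: y = 1×5 + -2×5 + -1 = -6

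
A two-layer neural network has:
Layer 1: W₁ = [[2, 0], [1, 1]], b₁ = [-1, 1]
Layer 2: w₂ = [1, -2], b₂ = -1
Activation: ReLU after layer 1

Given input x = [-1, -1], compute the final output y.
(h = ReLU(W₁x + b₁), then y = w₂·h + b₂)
y = -1

Layer 1 pre-activation: z₁ = [-3, -1]
After ReLU: h = [0, 0]
Layer 2 output: y = 1×0 + -2×0 + -1 = -1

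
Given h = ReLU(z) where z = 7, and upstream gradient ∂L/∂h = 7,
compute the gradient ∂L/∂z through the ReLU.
∂L/∂z = 7

h = ReLU(7) = 7
Since z > 0: ∂h/∂z = 1
∂L/∂z = ∂L/∂h · ∂h/∂z = 7 × 1 = 7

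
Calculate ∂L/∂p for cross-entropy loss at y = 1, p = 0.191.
∂L/∂p = -5.236

∂L/∂p = -y/p + (1-y)/(1-p) = -1/0.191 + 0 = -5.236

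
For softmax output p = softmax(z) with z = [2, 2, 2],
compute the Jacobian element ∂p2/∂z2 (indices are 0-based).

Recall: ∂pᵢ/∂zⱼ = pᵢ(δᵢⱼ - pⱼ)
∂p2/∂z2 = 0.2222

p = softmax(z) = [0.3333, 0.3333, 0.3333]
p2 = 0.3333

∂p2/∂z2 = p2(1 - p2) = 0.3333 × (1 - 0.3333) = 0.2222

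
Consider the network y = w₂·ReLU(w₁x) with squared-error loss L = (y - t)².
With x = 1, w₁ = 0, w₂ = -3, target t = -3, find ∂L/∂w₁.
∂L/∂w₁ = 0

Forward pass:
z = w₁x = 0×1 = 0
h = ReLU(0) = 0
y = w₂h = -3×0 = 0

Backward pass:
∂L/∂y = 2(y - t) = 2(0 - -3) = 6
∂y/∂h = w₂ = -3
∂h/∂z = 0 (ReLU derivative)
∂z/∂w₁ = x = 1

∂L/∂w₁ = 6 × -3 × 0 × 1 = 0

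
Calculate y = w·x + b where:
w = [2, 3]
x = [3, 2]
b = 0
y = 12

y = (2)(3) + (3)(2) + 0 = 12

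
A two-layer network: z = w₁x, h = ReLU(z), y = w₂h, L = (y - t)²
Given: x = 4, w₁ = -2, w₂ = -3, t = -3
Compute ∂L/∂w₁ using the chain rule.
∂L/∂w₁ = 0

Forward pass:
z = w₁x = -2×4 = -8
h = ReLU(-8) = 0
y = w₂h = -3×0 = 0

Backward pass:
∂L/∂y = 2(y - t) = 2(0 - -3) = 6
∂y/∂h = w₂ = -3
∂h/∂z = 0 (ReLU derivative)
∂z/∂w₁ = x = 4

∂L/∂w₁ = 6 × -3 × 0 × 4 = 0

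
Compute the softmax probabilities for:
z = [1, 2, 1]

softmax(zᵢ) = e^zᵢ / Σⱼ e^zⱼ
p = [0.2119, 0.5761, 0.2119]

exp(z) = [2.718, 7.389, 2.718]
Sum = 12.83
p = [0.2119, 0.5761, 0.2119]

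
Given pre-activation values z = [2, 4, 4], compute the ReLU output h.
h = [2, 4, 4]

ReLU applied element-wise: max(0,2)=2, max(0,4)=4, max(0,4)=4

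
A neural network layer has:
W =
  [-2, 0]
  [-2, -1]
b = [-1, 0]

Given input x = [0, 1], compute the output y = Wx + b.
y = [-1, -1]

Wx = [-2×0 + 0×1, -2×0 + -1×1]
   = [0, -1]
y = Wx + b = [0 + -1, -1 + 0] = [-1, -1]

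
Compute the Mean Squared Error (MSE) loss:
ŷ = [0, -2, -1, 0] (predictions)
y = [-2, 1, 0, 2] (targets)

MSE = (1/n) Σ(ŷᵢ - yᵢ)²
MSE = 4.5

MSE = (1/4)((0--2)² + (-2-1)² + (-1-0)² + (0-2)²) = (1/4)(4 + 9 + 1 + 4) = 4.5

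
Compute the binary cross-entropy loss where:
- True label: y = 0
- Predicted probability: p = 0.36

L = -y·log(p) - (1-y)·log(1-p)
L = 0.4463

L = -0·log(0.36) - 1·log(0.64) = -log(0.64) = 0.4463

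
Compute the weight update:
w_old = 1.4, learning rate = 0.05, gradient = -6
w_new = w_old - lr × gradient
w_new = 1.7

w_new = w - η·∂L/∂w = 1.4 - 0.05×(-6) = 1.4 - (-0.3) = 1.7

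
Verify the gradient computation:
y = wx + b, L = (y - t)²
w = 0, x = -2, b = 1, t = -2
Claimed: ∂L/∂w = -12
Correct

y = (0)(-2) + 1 = 1
∂L/∂y = 2(y - t) = 2(1 - -2) = 6
∂y/∂w = x = -2
∂L/∂w = 6 × -2 = -12

Claimed value: -12
Correct: The correct gradient is -12.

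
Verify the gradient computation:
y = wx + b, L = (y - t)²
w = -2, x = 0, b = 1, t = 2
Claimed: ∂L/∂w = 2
Incorrect

y = (-2)(0) + 1 = 1
∂L/∂y = 2(y - t) = 2(1 - 2) = -2
∂y/∂w = x = 0
∂L/∂w = -2 × 0 = 0

Claimed value: 2
Incorrect: The correct gradient is 0.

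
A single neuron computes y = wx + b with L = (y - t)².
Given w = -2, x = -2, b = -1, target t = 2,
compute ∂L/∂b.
∂L/∂b = 2

y = wx + b = (-2)(-2) + -1 = 3
∂L/∂y = 2(y - t) = 2(3 - 2) = 2
∂y/∂b = 1
∂L/∂b = ∂L/∂y · ∂y/∂b = 2 × 1 = 2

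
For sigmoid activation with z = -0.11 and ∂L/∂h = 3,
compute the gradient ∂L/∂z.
∂L/∂z = 0.7477

σ(-0.11) = 0.4725
σ'(-0.11) = σ(-0.11)(1 - σ(-0.11)) = 0.4725 × 0.5275 = 0.2492
∂L/∂z = ∂L/∂h · σ'(z) = 3 × 0.2492 = 0.7477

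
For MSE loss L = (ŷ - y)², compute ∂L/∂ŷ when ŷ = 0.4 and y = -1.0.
∂L/∂ŷ = 2.8

∂L/∂ŷ = 2(ŷ - y) = 2(0.4 - -1.0) = 2(1.4) = 2.8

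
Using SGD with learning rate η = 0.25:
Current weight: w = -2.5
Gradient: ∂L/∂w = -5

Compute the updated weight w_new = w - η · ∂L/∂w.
w_new = -1.25

w_new = w - η·∂L/∂w = -2.5 - 0.25×(-5) = -2.5 - (-1.25) = -1.25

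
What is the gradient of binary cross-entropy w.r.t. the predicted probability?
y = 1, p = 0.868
∂L/∂p = -1.152

∂L/∂p = -y/p + (1-y)/(1-p) = -1/0.868 + 0 = -1.152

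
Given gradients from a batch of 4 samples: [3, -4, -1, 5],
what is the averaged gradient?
Average gradient = 0.75

Average = (1/4)(3 + -4 + -1 + 5) = 3/4 = 0.75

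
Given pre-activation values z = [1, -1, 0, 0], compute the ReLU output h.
h = [1, 0, 0, 0]

ReLU applied element-wise: max(0,1)=1, max(0,-1)=0, max(0,0)=0, max(0,0)=0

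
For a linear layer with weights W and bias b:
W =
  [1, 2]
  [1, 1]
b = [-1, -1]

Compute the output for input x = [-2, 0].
y = [-3, -3]

Wx = [1×-2 + 2×0, 1×-2 + 1×0]
   = [-2, -2]
y = Wx + b = [-2 + -1, -2 + -1] = [-3, -3]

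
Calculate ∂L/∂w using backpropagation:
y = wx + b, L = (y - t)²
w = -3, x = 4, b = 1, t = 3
∂L/∂w = -112

y = wx + b = (-3)(4) + 1 = -11
∂L/∂y = 2(y - t) = 2(-11 - 3) = -28
∂y/∂w = x = 4
∂L/∂w = ∂L/∂y · ∂y/∂w = -28 × 4 = -112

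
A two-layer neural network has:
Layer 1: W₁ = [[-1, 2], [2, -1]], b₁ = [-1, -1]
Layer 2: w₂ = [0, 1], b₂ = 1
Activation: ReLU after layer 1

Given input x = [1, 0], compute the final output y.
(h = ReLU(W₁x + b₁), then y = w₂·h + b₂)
y = 2

Layer 1 pre-activation: z₁ = [-2, 1]
After ReLU: h = [0, 1]
Layer 2 output: y = 0×0 + 1×1 + 1 = 2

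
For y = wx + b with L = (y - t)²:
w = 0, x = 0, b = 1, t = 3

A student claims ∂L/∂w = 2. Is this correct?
Incorrect

y = (0)(0) + 1 = 1
∂L/∂y = 2(y - t) = 2(1 - 3) = -4
∂y/∂w = x = 0
∂L/∂w = -4 × 0 = 0

Claimed value: 2
Incorrect: The correct gradient is 0.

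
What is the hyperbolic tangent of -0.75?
-0.6351

tanh(-0.75) = (e^(-0.75) - e^(0.75))/(e^(-0.75) + e^(0.75)) = -0.6351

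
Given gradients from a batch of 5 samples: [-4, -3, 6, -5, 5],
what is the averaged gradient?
Average gradient = -0.2

Average = (1/5)(-4 + -3 + 6 + -5 + 5) = -1/5 = -0.2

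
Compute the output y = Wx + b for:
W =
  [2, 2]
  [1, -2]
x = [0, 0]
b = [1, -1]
y = [1, -1]

Wx = [2×0 + 2×0, 1×0 + -2×0]
   = [0, 0]
y = Wx + b = [0 + 1, 0 + -1] = [1, -1]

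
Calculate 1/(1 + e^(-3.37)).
0.9668

sigmoid(3.37) = 1/(1 + e^(-3.37)) = 1/(1 + 0.03439) = 0.9668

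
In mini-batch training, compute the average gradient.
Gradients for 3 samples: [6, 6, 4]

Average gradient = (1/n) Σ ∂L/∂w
Average gradient = 5.333

Average = (1/3)(6 + 6 + 4) = 16/3 = 5.333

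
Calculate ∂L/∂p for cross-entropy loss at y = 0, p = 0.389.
∂L/∂p = 1.637

∂L/∂p = -y/p + (1-y)/(1-p) = 0 + 1/0.611 = 1.637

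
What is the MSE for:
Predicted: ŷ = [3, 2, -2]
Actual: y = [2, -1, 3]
MSE = 11.67

MSE = (1/3)((3-2)² + (2--1)² + (-2-3)²) = (1/3)(1 + 9 + 25) = 11.67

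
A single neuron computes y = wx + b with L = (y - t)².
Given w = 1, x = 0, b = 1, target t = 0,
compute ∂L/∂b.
∂L/∂b = 2

y = wx + b = (1)(0) + 1 = 1
∂L/∂y = 2(y - t) = 2(1 - 0) = 2
∂y/∂b = 1
∂L/∂b = ∂L/∂y · ∂y/∂b = 2 × 1 = 2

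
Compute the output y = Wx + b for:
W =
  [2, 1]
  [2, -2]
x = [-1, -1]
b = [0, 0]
y = [-3, 0]

Wx = [2×-1 + 1×-1, 2×-1 + -2×-1]
   = [-3, 0]
y = Wx + b = [-3 + 0, 0 + 0] = [-3, 0]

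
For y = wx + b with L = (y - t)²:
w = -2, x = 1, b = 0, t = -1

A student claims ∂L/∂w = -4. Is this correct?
Incorrect

y = (-2)(1) + 0 = -2
∂L/∂y = 2(y - t) = 2(-2 - -1) = -2
∂y/∂w = x = 1
∂L/∂w = -2 × 1 = -2

Claimed value: -4
Incorrect: The correct gradient is -2.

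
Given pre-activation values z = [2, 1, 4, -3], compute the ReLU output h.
h = [2, 1, 4, 0]

ReLU applied element-wise: max(0,2)=2, max(0,1)=1, max(0,4)=4, max(0,-3)=0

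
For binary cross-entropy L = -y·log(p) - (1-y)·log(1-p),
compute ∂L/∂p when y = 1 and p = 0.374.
∂L/∂p = -2.674

∂L/∂p = -y/p + (1-y)/(1-p) = -1/0.374 + 0 = -2.674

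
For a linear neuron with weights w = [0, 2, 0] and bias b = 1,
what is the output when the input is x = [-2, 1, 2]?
y = 3

y = (0)(-2) + (2)(1) + (0)(2) + 1 = 3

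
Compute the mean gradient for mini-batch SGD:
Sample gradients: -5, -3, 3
Average gradient = -1.667

Average = (1/3)(-5 + -3 + 3) = -5/3 = -1.667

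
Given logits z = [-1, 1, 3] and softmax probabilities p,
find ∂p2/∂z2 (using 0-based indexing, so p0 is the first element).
∂p2/∂z2 = 0.1154

p = softmax(z) = [0.01588, 0.1173, 0.8668]
p2 = 0.8668

∂p2/∂z2 = p2(1 - p2) = 0.8668 × (1 - 0.8668) = 0.1154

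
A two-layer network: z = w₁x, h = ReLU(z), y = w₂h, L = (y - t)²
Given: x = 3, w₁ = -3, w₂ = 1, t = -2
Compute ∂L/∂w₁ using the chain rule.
∂L/∂w₁ = 0

Forward pass:
z = w₁x = -3×3 = -9
h = ReLU(-9) = 0
y = w₂h = 1×0 = 0

Backward pass:
∂L/∂y = 2(y - t) = 2(0 - -2) = 4
∂y/∂h = w₂ = 1
∂h/∂z = 0 (ReLU derivative)
∂z/∂w₁ = x = 3

∂L/∂w₁ = 4 × 1 × 0 × 3 = 0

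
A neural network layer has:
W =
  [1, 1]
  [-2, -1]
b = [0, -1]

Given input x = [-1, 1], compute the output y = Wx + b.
y = [0, 0]

Wx = [1×-1 + 1×1, -2×-1 + -1×1]
   = [0, 1]
y = Wx + b = [0 + 0, 1 + -1] = [0, 0]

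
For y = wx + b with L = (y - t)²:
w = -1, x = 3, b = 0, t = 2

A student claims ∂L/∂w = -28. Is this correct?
Incorrect

y = (-1)(3) + 0 = -3
∂L/∂y = 2(y - t) = 2(-3 - 2) = -10
∂y/∂w = x = 3
∂L/∂w = -10 × 3 = -30

Claimed value: -28
Incorrect: The correct gradient is -30.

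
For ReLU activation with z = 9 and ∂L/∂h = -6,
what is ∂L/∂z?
∂L/∂z = -6

h = ReLU(9) = 9
Since z > 0: ∂h/∂z = 1
∂L/∂z = ∂L/∂h · ∂h/∂z = -6 × 1 = -6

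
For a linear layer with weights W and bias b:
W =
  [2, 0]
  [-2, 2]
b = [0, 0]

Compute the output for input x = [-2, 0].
y = [-4, 4]

Wx = [2×-2 + 0×0, -2×-2 + 2×0]
   = [-4, 4]
y = Wx + b = [-4 + 0, 4 + 0] = [-4, 4]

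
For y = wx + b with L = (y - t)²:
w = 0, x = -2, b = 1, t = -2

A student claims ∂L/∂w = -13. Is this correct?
Incorrect

y = (0)(-2) + 1 = 1
∂L/∂y = 2(y - t) = 2(1 - -2) = 6
∂y/∂w = x = -2
∂L/∂w = 6 × -2 = -12

Claimed value: -13
Incorrect: The correct gradient is -12.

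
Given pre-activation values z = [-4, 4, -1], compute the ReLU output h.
h = [0, 4, 0]

ReLU applied element-wise: max(0,-4)=0, max(0,4)=4, max(0,-1)=0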